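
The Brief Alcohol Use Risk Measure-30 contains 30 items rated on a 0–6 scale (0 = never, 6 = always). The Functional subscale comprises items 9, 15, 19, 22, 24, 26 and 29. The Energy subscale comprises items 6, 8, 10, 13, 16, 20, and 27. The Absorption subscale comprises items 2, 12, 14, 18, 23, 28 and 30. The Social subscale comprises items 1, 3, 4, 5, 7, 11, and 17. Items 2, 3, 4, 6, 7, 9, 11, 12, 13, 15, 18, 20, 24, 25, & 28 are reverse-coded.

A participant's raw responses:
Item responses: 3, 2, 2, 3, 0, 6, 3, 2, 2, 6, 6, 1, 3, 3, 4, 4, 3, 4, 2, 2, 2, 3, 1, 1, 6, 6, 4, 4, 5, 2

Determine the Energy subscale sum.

Energy items: 6, 8, 10, 13, 16, 20, 27.
Of these, items 6, 13 and 20 are reverse-coded; reversed = (0+6) − raw = 6 − raw.
  item 6: 6 − 6 = 0
  item 8: 2
  item 10: 6
  item 13: 6 − 3 = 3
  item 16: 4
  item 20: 6 − 2 = 4
  item 27: 4
Sum = 0 + 2 + 6 + 3 + 4 + 4 + 4 = 23

23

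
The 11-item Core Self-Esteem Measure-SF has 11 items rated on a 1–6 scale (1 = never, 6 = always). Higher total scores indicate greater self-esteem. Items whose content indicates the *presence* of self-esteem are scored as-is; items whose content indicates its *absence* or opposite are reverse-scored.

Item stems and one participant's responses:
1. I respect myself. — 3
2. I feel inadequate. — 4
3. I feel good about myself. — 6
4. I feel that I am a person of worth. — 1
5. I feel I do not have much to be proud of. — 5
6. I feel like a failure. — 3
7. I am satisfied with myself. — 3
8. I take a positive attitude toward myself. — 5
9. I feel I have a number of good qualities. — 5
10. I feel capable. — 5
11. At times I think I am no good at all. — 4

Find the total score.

40

Items 2, 5, 6, 11 describe the absence/opposite of self-esteem → reverse-score.
reverse-coded value = 7 − response.
  item 1: 3
  item 2: 7 − 4 = 3
  item 3: 6
  item 4: 1
  item 5: 7 − 5 = 2
  item 6: 7 − 3 = 4
  item 7: 3
  item 8: 5
  item 9: 5
  item 10: 5
  item 11: 7 − 4 = 3
Total = 3 + 3 + 6 + 1 + 2 + 4 + 3 + 5 + 5 + 5 + 3 = 40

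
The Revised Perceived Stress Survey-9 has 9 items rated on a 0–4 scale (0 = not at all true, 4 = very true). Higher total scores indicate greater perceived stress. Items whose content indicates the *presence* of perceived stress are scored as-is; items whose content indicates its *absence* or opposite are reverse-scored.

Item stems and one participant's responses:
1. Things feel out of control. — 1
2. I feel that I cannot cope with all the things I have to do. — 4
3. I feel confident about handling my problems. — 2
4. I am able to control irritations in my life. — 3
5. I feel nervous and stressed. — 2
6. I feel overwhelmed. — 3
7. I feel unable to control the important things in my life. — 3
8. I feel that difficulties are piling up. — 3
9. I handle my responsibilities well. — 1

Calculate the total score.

Items 3, 4, 9 describe the absence/opposite of perceived stress → reverse-score.
reversed = (0+4) − raw = 4 − raw.
  item 1: 1
  item 2: 4
  item 3: 4 − 2 = 2
  item 4: 4 − 3 = 1
  item 5: 2
  item 6: 3
  item 7: 3
  item 8: 3
  item 9: 4 − 1 = 3
Total = 1 + 4 + 2 + 1 + 2 + 3 + 3 + 3 + 3 = 22

22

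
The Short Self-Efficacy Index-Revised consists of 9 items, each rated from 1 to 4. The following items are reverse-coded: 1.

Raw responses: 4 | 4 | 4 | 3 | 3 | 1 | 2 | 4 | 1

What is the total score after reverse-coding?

23

Reverse-coded items (reverse-coded value = 5 − response):
  item 1: 5 − 4 = 1
After reverse-coding: 1, 4, 4, 3, 3, 1, 2, 4, 1
Total = 1 + 4 + 4 + 3 + 3 + 1 + 2 + 4 + 1 = 23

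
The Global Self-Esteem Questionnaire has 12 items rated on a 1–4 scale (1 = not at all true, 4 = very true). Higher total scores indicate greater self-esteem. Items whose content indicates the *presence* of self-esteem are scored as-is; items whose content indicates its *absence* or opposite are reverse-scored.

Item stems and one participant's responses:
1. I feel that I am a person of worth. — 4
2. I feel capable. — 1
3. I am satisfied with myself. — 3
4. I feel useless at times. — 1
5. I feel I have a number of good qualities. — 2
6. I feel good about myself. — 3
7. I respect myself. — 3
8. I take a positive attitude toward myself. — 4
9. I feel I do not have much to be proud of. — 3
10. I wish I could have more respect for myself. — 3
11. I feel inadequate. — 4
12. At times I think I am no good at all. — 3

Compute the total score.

31

Items 4, 9, 10, 11, 12 describe the absence/opposite of self-esteem → reverse-score.
reversed = (1+4) − raw = 5 − raw.
  item 1: 4
  item 2: 1
  item 3: 3
  item 4: 5 − 1 = 4
  item 5: 2
  item 6: 3
  item 7: 3
  item 8: 4
  item 9: 5 − 3 = 2
  item 10: 5 − 3 = 2
  item 11: 5 − 4 = 1
  item 12: 5 − 3 = 2
Total = 4 + 1 + 3 + 4 + 2 + 3 + 3 + 4 + 2 + 2 + 1 + 2 = 31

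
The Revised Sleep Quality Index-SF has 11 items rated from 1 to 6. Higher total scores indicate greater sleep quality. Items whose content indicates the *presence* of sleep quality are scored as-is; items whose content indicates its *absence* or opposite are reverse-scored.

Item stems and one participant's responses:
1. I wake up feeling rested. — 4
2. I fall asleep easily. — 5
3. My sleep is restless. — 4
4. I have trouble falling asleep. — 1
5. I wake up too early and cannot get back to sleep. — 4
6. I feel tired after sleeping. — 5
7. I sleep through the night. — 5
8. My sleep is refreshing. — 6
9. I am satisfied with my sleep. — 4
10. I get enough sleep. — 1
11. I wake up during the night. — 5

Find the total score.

Items 3, 4, 5, 6, 11 describe the absence/opposite of sleep quality → reverse-score.
reverse-coded value = 7 − response.
  item 1: 4
  item 2: 5
  item 3: 7 − 4 = 3
  item 4: 7 − 1 = 6
  item 5: 7 − 4 = 3
  item 6: 7 − 5 = 2
  item 7: 5
  item 8: 6
  item 9: 4
  item 10: 1
  item 11: 7 − 5 = 2
Total = 4 + 5 + 3 + 6 + 3 + 2 + 5 + 6 + 4 + 1 + 2 = 41

41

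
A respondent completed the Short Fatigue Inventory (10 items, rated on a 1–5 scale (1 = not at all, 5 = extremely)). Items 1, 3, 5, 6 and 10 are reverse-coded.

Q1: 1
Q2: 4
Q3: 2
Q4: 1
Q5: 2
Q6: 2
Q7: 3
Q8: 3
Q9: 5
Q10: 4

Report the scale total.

35

Reversing items 1, 3, 5, 6, and 10 with 6 − raw:
Total = (6−1) + 4 + (6−2) + 1 + (6−2) + (6−2) + 3 + 3 + 5 + (6−4)
      = 5 + 4 + 4 + 1 + 4 + 4 + 3 + 3 + 5 + 2 = 35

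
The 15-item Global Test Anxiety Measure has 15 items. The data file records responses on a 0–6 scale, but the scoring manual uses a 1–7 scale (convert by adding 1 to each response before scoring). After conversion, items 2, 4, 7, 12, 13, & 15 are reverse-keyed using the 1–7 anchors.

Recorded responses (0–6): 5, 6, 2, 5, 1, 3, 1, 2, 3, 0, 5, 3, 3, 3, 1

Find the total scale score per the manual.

Convert to 1–7: 6, 7, 3, 6, 2, 4, 2, 3, 4, 1, 6, 4, 4, 4, 2
Reverse-coded (reverse-coded value = 8 − response):
  item 2: 8 − 7 = 1
  item 4: 8 − 6 = 2
  item 7: 8 − 2 = 6
  item 12: 8 − 4 = 4
  item 13: 8 − 4 = 4
  item 15: 8 − 2 = 6
Scored: 6, 1, 3, 2, 2, 4, 6, 3, 4, 1, 6, 4, 4, 4, 6
Total = 56

56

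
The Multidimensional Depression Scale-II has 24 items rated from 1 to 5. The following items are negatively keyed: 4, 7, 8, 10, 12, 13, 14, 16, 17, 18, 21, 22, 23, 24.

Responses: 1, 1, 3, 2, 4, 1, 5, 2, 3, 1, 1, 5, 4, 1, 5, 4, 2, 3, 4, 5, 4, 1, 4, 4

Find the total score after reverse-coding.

70

Apply reverse scoring (on a 1–5 scale, reversed = 6 − raw):
  item 4: 6 − 2 = 4
  item 7: 6 − 5 = 1
  item 8: 6 − 2 = 4
  item 10: 6 − 1 = 5
  item 12: 6 − 5 = 1
  item 13: 6 − 4 = 2
  item 14: 6 − 1 = 5
  item 16: 6 − 4 = 2
  item 17: 6 − 2 = 4
  item 18: 6 − 3 = 3
  item 21: 6 − 4 = 2
  item 22: 6 − 1 = 5
  item 23: 6 − 4 = 2
  item 24: 6 − 4 = 2
Scored responses: 1, 1, 3, 4, 4, 1, 1, 4, 3, 5, 1, 1, 2, 5, 5, 2, 4, 3, 4, 5, 2, 5, 2, 2
Total = 1 + 1 + 3 + 4 + 4 + 1 + 1 + 4 + 3 + 5 + 1 + 1 + 2 + 5 + 5 + 2 + 4 + 3 + 4 + 5 + 2 + 5 + 2 + 2 = 70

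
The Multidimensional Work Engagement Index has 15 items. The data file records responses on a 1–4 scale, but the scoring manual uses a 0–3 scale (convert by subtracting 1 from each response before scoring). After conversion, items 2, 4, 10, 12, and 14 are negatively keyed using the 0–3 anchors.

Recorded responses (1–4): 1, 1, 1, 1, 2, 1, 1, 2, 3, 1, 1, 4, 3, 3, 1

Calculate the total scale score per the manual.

16

Convert to 0–3: 0, 0, 0, 0, 1, 0, 0, 1, 2, 0, 0, 3, 2, 2, 0
Reverse-coded (reverse-coded value = 3 − response):
  item 2: 3 − 0 = 3
  item 4: 3 − 0 = 3
  item 10: 3 − 0 = 3
  item 12: 3 − 3 = 0
  item 14: 3 − 2 = 1
Scored: 0, 3, 0, 3, 1, 0, 0, 1, 2, 3, 0, 0, 2, 1, 0
Total = 16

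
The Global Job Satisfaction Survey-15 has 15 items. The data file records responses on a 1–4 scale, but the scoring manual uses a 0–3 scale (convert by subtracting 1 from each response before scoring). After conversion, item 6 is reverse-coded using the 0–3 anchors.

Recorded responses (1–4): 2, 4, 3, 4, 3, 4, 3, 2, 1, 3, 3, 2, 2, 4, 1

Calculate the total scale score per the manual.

Convert to 0–3: 1, 3, 2, 3, 2, 3, 2, 1, 0, 2, 2, 1, 1, 3, 0
Reverse-coded (reverse-coded value = 3 − response):
  item 6: 3 − 3 = 0
Scored: 1, 3, 2, 3, 2, 0, 2, 1, 0, 2, 2, 1, 1, 3, 0
Total = 23

23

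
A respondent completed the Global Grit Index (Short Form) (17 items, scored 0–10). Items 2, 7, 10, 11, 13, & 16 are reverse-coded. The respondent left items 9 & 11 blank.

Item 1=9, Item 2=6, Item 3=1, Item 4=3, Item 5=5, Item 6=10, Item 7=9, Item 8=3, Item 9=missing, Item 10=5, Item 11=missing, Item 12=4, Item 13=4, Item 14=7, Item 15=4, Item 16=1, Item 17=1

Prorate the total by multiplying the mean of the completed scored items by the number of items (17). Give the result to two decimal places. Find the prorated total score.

Reverse-coded (reverse-coded value = 10 − response):
  item 2: 10 − 6 = 4
  item 7: 10 − 9 = 1
  item 10: 10 − 5 = 5
  item 13: 10 − 4 = 6
  item 16: 10 − 1 = 9
Completed scored items (15 of 17): 9, 4, 1, 3, 5, 10, 1, 3, 5, 4, 6, 7, 4, 9, 1; sum = 72.
Person mean = 72 / 15 ≈ 4.8000
Prorated total = (72 / 15) × 17 = 81.60 (to 2 dp)

81.60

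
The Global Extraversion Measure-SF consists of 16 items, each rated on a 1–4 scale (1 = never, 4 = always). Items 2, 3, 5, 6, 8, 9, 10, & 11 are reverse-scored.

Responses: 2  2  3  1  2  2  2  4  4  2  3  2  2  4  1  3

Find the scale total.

Raw sum = 39. Reverse-scored items: 2, 3, 5, 6, 8, 9, 10, 11; their raw sum = 22.
Each reversal replaces raw with 5 − raw, changing the total by 5 − 2·raw per item.
Total = 39 + 8·5 − 2·22 = 39 + 40 − 44 = 35

35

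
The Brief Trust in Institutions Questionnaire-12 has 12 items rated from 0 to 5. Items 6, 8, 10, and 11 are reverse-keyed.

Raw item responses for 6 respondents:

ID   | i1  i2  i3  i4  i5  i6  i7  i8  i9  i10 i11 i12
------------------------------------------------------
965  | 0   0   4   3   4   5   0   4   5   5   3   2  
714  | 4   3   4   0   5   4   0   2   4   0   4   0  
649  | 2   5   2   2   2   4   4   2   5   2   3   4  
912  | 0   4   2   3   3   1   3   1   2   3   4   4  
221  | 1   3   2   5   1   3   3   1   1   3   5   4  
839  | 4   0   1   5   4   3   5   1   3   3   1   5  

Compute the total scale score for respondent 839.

39

Respondent 839 raw: 4, 0, 1, 5, 4, 3, 5, 1, 3, 3, 1, 5.
Reverse-coded (reversed = (0+5) − raw = 5 − raw):
  item 1: 4
  item 2: 0
  item 3: 1
  item 4: 5
  item 5: 4
  item 6: 5 − 3 = 2
  item 7: 5
  item 8: 5 − 1 = 4
  item 9: 3
  item 10: 5 − 3 = 2
  item 11: 5 − 1 = 4
  item 12: 5
Sum = 4 + 0 + 1 + 5 + 4 + 2 + 5 + 4 + 3 + 2 + 4 + 5 = 39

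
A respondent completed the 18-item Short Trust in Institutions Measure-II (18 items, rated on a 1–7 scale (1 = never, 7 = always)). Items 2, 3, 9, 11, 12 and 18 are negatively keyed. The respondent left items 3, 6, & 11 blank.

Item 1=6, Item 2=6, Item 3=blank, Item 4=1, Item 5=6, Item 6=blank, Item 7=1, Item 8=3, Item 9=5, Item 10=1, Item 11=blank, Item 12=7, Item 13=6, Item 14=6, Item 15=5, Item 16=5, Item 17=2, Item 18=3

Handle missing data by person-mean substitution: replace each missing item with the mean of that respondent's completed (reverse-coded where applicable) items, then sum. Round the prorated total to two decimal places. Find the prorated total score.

Reverse-coded (on a 1–7 scale, reversed = 8 − raw):
  item 2: 8 − 6 = 2
  item 9: 8 − 5 = 3
  item 12: 8 − 7 = 1
  item 18: 8 − 3 = 5
Completed scored items (15 of 18): 6, 2, 1, 6, 1, 3, 3, 1, 1, 6, 6, 5, 5, 2, 5; sum = 53.
Person mean = 53 / 15 ≈ 3.5333
Prorated total = (53 / 15) × 18 = 63.60 (to 2 dp)

63.60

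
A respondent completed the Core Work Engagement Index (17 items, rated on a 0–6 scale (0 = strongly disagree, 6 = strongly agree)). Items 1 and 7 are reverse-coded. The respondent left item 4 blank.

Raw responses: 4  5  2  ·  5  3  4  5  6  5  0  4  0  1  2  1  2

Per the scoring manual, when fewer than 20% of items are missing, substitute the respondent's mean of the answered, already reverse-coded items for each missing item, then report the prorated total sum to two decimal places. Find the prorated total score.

Reverse-coded (reversed = (0+6) − raw = 6 − raw):
  item 1: 6 − 4 = 2
  item 7: 6 − 4 = 2
Completed scored items (16 of 17): 2, 5, 2, 5, 3, 2, 5, 6, 5, 0, 4, 0, 1, 2, 1, 2; sum = 45.
Person mean = 45 / 16 ≈ 2.8125
Prorated total = (45 / 16) × 17 = 47.81 (to 2 dp)

47.81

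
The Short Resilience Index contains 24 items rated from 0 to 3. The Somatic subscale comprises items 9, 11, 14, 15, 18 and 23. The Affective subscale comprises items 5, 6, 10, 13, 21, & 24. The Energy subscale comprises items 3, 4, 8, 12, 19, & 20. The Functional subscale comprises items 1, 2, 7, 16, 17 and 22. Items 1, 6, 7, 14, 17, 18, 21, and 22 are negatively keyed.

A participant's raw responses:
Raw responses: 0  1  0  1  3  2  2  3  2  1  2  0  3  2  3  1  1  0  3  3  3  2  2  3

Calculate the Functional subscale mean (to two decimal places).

1.50

Functional items: 1, 2, 7, 16, 17, 22.
Of these, items 1, 7, 17 and 22 are negatively keyed; on a 0–3 scale, reversed = 3 − raw.
  item 1: 3 − 0 = 3
  item 2: 1
  item 7: 3 − 2 = 1
  item 16: 1
  item 17: 3 − 1 = 2
  item 22: 3 − 2 = 1
Sum = 3 + 1 + 1 + 1 + 2 + 1 = 9
Mean = 9 / 6 = 1.50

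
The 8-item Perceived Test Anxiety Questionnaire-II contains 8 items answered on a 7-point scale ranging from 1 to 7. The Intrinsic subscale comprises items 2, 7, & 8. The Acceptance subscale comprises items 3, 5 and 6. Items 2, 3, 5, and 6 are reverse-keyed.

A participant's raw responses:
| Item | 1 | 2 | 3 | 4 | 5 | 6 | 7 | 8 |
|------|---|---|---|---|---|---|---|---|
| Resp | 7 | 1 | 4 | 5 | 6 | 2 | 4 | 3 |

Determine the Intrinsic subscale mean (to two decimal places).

Intrinsic items: 2, 7, 8.
Of these, item 2 is reverse-keyed; reversed = (1+7) − raw = 8 − raw.
  item 2: 8 − 1 = 7
  item 7: 4
  item 8: 3
Sum = 7 + 4 + 3 = 14
Mean = 14 / 3 = 4.67

4.67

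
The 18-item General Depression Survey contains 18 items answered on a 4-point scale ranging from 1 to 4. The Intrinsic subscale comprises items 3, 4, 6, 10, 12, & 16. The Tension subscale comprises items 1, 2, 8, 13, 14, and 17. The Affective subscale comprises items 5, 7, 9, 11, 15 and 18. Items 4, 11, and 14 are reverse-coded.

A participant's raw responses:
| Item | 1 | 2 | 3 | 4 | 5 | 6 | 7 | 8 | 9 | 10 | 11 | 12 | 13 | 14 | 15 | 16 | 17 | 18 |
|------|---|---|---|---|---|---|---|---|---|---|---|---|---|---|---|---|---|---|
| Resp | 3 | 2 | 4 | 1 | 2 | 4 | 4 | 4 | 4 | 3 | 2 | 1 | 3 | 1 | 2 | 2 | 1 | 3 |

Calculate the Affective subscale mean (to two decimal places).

Affective items: 5, 7, 9, 11, 15, 18.
Of these, item 11 is reverse-coded; reverse-coded value = 5 − response.
  item 5: 2
  item 7: 4
  item 9: 4
  item 11: 5 − 2 = 3
  item 15: 2
  item 18: 3
Sum = 2 + 4 + 4 + 3 + 2 + 3 = 18
Mean = 18 / 6 = 3.00

3.00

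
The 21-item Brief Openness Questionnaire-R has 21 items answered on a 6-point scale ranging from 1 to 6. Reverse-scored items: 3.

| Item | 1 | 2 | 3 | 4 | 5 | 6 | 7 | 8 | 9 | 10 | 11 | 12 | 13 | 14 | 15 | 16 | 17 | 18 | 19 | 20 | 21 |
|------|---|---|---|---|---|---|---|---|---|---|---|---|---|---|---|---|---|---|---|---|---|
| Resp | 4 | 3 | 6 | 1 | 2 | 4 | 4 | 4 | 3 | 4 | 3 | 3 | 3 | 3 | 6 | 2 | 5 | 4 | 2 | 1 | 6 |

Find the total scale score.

68

Reversing item 3 with 7 − raw:
Total = 4 + 3 + (7−6) + 1 + 2 + 4 + 4 + 4 + 3 + 4 + 3 + 3 + 3 + 3 + 6 + 2 + 5 + 4 + 2 + 1 + 6
      = 4 + 3 + 1 + 1 + 2 + 4 + 4 + 4 + 3 + 4 + 3 + 3 + 3 + 3 + 6 + 2 + 5 + 4 + 2 + 1 + 6 = 68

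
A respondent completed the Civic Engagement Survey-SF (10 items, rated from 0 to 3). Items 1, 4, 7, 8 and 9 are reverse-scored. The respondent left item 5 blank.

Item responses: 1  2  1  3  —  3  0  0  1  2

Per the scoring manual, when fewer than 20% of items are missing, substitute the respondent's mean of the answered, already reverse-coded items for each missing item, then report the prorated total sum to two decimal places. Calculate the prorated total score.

20.00

Reverse-coded (on a 0–3 scale, reversed = 3 − raw):
  item 1: 3 − 1 = 2
  item 4: 3 − 3 = 0
  item 7: 3 − 0 = 3
  item 8: 3 − 0 = 3
  item 9: 3 − 1 = 2
Completed scored items (9 of 10): 2, 2, 1, 0, 3, 3, 3, 2, 2; sum = 18.
Person mean = 18 / 9 ≈ 2.0000
Prorated total = (18 / 9) × 10 = 20.00 (to 2 dp)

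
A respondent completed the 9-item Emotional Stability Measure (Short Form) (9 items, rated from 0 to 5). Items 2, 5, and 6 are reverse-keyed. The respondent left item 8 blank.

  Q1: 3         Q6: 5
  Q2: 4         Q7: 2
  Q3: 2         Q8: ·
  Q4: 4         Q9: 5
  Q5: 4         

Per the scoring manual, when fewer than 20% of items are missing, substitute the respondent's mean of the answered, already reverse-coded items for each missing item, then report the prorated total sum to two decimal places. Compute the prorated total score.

20.25

Reverse-coded (on a 0–5 scale, reversed = 5 − raw):
  item 2: 5 − 4 = 1
  item 5: 5 − 4 = 1
  item 6: 5 − 5 = 0
Completed scored items (8 of 9): 3, 1, 2, 4, 1, 0, 2, 5; sum = 18.
Person mean = 18 / 8 ≈ 2.2500
Prorated total = (18 / 8) × 9 = 20.25 (to 2 dp)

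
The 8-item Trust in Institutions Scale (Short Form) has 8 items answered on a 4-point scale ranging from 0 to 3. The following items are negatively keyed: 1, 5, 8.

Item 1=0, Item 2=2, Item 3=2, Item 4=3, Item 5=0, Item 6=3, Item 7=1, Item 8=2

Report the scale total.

Reversing items 1, 5 and 8 with 3 − raw:
Total = (3−0) + 2 + 2 + 3 + (3−0) + 3 + 1 + (3−2)
      = 3 + 2 + 2 + 3 + 3 + 3 + 1 + 1 = 18

18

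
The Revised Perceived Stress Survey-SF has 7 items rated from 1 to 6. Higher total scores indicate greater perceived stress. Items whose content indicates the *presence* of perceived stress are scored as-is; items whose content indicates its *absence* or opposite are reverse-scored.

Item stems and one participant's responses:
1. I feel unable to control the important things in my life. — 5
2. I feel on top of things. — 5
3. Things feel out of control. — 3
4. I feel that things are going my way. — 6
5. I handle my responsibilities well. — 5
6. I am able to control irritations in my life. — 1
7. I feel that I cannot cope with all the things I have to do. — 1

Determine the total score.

20

Items 2, 4, 5, 6 describe the absence/opposite of perceived stress → reverse-score.
reversed = (1+6) − raw = 7 − raw.
  item 1: 5
  item 2: 7 − 5 = 2
  item 3: 3
  item 4: 7 − 6 = 1
  item 5: 7 − 5 = 2
  item 6: 7 − 1 = 6
  item 7: 1
Total = 5 + 2 + 3 + 1 + 2 + 6 + 1 = 20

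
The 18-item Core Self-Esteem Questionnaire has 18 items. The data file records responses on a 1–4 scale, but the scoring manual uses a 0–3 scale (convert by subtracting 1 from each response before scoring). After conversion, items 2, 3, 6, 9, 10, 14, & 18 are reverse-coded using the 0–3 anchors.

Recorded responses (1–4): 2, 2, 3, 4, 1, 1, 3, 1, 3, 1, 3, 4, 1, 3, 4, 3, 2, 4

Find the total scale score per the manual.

Convert to 0–3: 1, 1, 2, 3, 0, 0, 2, 0, 2, 0, 2, 3, 0, 2, 3, 2, 1, 3
Reverse-coded (on a 0–3 scale, reversed = 3 − raw):
  item 2: 3 − 1 = 2
  item 3: 3 − 2 = 1
  item 6: 3 − 0 = 3
  item 9: 3 − 2 = 1
  item 10: 3 − 0 = 3
  item 14: 3 − 2 = 1
  item 18: 3 − 3 = 0
Scored: 1, 2, 1, 3, 0, 3, 2, 0, 1, 3, 2, 3, 0, 1, 3, 2, 1, 0
Total = 28

28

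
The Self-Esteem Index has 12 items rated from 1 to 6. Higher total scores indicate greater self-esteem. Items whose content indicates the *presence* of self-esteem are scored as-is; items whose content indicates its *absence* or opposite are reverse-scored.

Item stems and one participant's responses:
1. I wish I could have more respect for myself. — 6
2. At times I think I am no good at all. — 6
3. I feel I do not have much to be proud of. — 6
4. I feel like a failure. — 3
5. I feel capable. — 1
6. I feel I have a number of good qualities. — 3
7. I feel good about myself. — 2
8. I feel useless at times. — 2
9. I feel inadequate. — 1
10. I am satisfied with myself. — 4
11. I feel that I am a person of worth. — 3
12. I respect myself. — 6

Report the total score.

37

Items 1, 2, 3, 4, 8, 9 describe the absence/opposite of self-esteem → reverse-score.
on a 1–6 scale, reversed = 7 − raw.
  item 1: 7 − 6 = 1
  item 2: 7 − 6 = 1
  item 3: 7 − 6 = 1
  item 4: 7 − 3 = 4
  item 5: 1
  item 6: 3
  item 7: 2
  item 8: 7 − 2 = 5
  item 9: 7 − 1 = 6
  item 10: 4
  item 11: 3
  item 12: 6
Total = 1 + 1 + 1 + 4 + 1 + 3 + 2 + 5 + 6 + 4 + 3 + 6 = 37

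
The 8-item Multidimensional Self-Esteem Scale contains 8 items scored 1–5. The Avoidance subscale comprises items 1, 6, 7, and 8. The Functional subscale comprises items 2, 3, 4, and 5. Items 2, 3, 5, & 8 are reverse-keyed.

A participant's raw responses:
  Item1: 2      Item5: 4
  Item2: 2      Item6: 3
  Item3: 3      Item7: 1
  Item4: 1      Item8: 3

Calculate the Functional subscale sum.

10

Functional items: 2, 3, 4, 5.
Of these, items 2, 3 and 5 are reverse-keyed; reversed = (1+5) − raw = 6 − raw.
  item 2: 6 − 2 = 4
  item 3: 6 − 3 = 3
  item 4: 1
  item 5: 6 − 4 = 2
Sum = 4 + 3 + 1 + 2 = 10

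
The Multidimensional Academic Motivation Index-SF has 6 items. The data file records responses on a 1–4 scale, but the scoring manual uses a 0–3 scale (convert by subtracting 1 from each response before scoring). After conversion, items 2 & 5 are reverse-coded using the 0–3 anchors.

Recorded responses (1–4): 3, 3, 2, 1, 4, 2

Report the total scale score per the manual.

Convert to 0–3: 2, 2, 1, 0, 3, 1
Reverse-coded (reversed = (0+3) − raw = 3 − raw):
  item 2: 3 − 2 = 1
  item 5: 3 − 3 = 0
Scored: 2, 1, 1, 0, 0, 1
Total = 5

5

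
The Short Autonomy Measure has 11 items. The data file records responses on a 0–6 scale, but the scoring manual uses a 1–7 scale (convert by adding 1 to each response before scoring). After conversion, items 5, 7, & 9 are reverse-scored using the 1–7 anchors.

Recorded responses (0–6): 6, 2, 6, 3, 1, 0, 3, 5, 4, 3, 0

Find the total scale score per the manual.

46

Convert to 1–7: 7, 3, 7, 4, 2, 1, 4, 6, 5, 4, 1
Reverse-coded (reversed = (1+7) − raw = 8 − raw):
  item 5: 8 − 2 = 6
  item 7: 8 − 4 = 4
  item 9: 8 − 5 = 3
Scored: 7, 3, 7, 4, 6, 1, 4, 6, 3, 4, 1
Total = 46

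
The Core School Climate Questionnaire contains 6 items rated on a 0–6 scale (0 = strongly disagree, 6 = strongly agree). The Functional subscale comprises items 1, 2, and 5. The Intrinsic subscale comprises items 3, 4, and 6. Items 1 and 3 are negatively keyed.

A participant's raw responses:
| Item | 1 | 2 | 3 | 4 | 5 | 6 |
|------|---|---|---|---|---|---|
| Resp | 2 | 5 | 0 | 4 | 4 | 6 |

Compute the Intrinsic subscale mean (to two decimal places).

Intrinsic items: 3, 4, 6.
Of these, item 3 is negatively keyed; reverse-coded value = 6 − response.
  item 3: 6 − 0 = 6
  item 4: 4
  item 6: 6
Sum = 6 + 4 + 6 = 16
Mean = 16 / 3 = 5.33

5.33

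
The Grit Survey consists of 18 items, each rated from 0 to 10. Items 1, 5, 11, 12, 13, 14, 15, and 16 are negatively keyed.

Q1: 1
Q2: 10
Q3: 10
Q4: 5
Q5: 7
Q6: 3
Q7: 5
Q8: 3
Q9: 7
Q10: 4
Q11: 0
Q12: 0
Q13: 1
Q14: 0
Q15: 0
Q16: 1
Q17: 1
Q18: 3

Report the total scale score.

Raw sum = 61. Negatively keyed items: 1, 5, 11, 12, 13, 14, 15, 16; their raw sum = 10.
Each reversal replaces raw with 10 − raw, changing the total by 10 − 2·raw per item.
Total = 61 + 8·10 − 2·10 = 61 + 80 − 20 = 121

121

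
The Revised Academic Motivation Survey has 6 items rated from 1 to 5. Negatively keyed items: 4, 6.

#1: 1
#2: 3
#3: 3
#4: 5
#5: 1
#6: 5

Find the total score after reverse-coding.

Reversing items 4 & 6 with 6 − raw:
Total = 1 + 3 + 3 + (6−5) + 1 + (6−5)
      = 1 + 3 + 3 + 1 + 1 + 1 = 10

10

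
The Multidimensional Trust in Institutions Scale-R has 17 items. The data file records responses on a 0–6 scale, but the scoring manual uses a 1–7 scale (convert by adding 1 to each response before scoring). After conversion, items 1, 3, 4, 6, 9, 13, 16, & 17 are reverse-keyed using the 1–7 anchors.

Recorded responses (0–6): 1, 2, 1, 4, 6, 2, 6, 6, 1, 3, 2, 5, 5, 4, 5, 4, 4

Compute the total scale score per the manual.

Convert to 1–7: 2, 3, 2, 5, 7, 3, 7, 7, 2, 4, 3, 6, 6, 5, 6, 5, 5
Reverse-coded (on a 1–7 scale, reversed = 8 − raw):
  item 1: 8 − 2 = 6
  item 3: 8 − 2 = 6
  item 4: 8 − 5 = 3
  item 6: 8 − 3 = 5
  item 9: 8 − 2 = 6
  item 13: 8 − 6 = 2
  item 16: 8 − 5 = 3
  item 17: 8 − 5 = 3
Scored: 6, 3, 6, 3, 7, 5, 7, 7, 6, 4, 3, 6, 2, 5, 6, 3, 3
Total = 82

82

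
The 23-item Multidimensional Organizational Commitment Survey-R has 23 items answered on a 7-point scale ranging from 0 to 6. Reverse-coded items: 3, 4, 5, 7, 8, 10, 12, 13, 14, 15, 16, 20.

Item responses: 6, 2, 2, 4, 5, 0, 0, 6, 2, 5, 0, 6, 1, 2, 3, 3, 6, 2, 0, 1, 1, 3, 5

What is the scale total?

Raw sum = 65. Reverse-coded items: 3, 4, 5, 7, 8, 10, 12, 13, 14, 15, 16, 20; their raw sum = 38.
Each reversal replaces raw with 6 − raw, changing the total by 6 − 2·raw per item.
Total = 65 + 12·6 − 2·38 = 65 + 72 − 76 = 61

61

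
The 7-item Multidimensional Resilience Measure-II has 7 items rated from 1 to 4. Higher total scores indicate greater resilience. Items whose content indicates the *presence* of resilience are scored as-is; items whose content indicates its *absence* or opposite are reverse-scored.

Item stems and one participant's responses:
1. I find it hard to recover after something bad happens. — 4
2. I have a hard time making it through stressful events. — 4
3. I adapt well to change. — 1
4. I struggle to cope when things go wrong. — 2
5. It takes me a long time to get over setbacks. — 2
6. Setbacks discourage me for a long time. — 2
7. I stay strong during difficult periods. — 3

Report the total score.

15

Items 1, 2, 4, 5, 6 describe the absence/opposite of resilience → reverse-score.
on a 1–4 scale, reversed = 5 − raw.
  item 1: 5 − 4 = 1
  item 2: 5 − 4 = 1
  item 3: 1
  item 4: 5 − 2 = 3
  item 5: 5 − 2 = 3
  item 6: 5 − 2 = 3
  item 7: 3
Total = 1 + 1 + 1 + 3 + 3 + 3 + 3 = 15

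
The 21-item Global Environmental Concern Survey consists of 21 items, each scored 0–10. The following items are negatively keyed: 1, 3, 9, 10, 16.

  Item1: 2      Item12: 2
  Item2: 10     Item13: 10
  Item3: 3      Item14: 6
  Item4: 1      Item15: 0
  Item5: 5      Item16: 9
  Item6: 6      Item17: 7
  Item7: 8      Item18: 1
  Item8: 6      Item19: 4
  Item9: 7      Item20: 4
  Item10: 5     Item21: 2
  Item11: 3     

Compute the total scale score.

Reverse-coded items (reverse-coded value = 10 − response):
  item 1: 10 − 2 = 8
  item 3: 10 − 3 = 7
  item 9: 10 − 7 = 3
  item 10: 10 − 5 = 5
  item 16: 10 − 9 = 1
Scored items: 8, 10, 7, 1, 5, 6, 8, 6, 3, 5, 3, 2, 10, 6, 0, 1, 7, 1, 4, 4, 2
Total = 8 + 10 + 7 + 1 + 5 + 6 + 8 + 6 + 3 + 5 + 3 + 2 + 10 + 6 + 0 + 1 + 7 + 1 + 4 + 4 + 2 = 99

99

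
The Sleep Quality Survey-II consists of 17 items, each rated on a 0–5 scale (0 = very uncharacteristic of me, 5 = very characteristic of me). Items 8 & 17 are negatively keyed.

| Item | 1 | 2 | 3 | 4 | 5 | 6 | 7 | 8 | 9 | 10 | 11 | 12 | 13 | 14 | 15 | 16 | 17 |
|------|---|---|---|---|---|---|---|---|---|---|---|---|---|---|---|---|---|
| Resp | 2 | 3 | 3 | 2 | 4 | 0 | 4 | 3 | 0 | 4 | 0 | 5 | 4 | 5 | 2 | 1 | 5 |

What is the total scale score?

Reverse-coded items (reverse-coded value = 5 − response):
  item 8: 5 − 3 = 2
  item 17: 5 − 5 = 0
Scored items: 2, 3, 3, 2, 4, 0, 4, 2, 0, 4, 0, 5, 4, 5, 2, 1, 0
Total = 2 + 3 + 3 + 2 + 4 + 0 + 4 + 2 + 0 + 4 + 0 + 5 + 4 + 5 + 2 + 1 + 0 = 41

41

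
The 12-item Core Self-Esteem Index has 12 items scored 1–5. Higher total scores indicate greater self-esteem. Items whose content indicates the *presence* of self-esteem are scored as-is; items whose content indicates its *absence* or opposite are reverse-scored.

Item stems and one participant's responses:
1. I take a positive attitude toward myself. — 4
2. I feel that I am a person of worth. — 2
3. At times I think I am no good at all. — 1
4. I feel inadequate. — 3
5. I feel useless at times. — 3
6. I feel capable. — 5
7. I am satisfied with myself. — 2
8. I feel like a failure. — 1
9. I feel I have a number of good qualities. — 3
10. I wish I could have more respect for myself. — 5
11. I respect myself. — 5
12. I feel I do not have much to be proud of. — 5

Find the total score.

39

Items 3, 4, 5, 8, 10, 12 describe the absence/opposite of self-esteem → reverse-score.
reversed = (1+5) − raw = 6 − raw.
  item 1: 4
  item 2: 2
  item 3: 6 − 1 = 5
  item 4: 6 − 3 = 3
  item 5: 6 − 3 = 3
  item 6: 5
  item 7: 2
  item 8: 6 − 1 = 5
  item 9: 3
  item 10: 6 − 5 = 1
  item 11: 5
  item 12: 6 − 5 = 1
Total = 4 + 2 + 5 + 3 + 3 + 5 + 2 + 5 + 3 + 1 + 5 + 1 = 39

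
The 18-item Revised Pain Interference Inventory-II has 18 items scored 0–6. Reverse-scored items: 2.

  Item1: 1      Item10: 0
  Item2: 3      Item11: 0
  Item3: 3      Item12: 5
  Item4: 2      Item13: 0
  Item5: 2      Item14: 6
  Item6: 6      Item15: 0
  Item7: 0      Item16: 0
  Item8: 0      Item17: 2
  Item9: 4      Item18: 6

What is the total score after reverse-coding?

Reverse-coded items (reverse-coded value = 6 − response):
  item 2: 6 − 3 = 3
Scored items: 1, 3, 3, 2, 2, 6, 0, 0, 4, 0, 0, 5, 0, 6, 0, 0, 2, 6
Total = 1 + 3 + 3 + 2 + 2 + 6 + 0 + 0 + 4 + 0 + 0 + 5 + 0 + 6 + 0 + 0 + 2 + 6 = 40

40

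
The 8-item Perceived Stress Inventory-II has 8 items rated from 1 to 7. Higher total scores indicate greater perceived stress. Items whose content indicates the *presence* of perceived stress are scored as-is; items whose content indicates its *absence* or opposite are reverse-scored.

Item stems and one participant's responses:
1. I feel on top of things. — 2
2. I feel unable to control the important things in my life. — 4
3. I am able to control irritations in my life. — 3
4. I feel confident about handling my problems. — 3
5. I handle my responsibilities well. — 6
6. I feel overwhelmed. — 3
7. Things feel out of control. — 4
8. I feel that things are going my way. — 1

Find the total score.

36

Items 1, 3, 4, 5, 8 describe the absence/opposite of perceived stress → reverse-score.
reversed = (1+7) − raw = 8 − raw.
  item 1: 8 − 2 = 6
  item 2: 4
  item 3: 8 − 3 = 5
  item 4: 8 − 3 = 5
  item 5: 8 − 6 = 2
  item 6: 3
  item 7: 4
  item 8: 8 − 1 = 7
Total = 6 + 4 + 5 + 5 + 2 + 3 + 4 + 7 = 36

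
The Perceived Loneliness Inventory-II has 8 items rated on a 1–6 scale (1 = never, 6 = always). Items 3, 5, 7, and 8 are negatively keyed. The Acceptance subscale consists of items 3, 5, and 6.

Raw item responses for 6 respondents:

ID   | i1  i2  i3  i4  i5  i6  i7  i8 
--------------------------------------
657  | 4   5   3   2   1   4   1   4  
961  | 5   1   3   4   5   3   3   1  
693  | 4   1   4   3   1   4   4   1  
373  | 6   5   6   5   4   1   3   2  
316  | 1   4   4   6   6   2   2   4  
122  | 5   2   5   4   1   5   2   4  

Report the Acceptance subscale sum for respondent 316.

Respondent 316 raw: 1, 4, 4, 6, 6, 2, 2, 4.
Acceptance items: 3, 5, 6.
Reverse-coded (reverse-coded value = 7 − response):
  item 3: 7 − 4 = 3
  item 5: 7 − 6 = 1
  item 6: 2
Sum = 3 + 1 + 2 = 6

6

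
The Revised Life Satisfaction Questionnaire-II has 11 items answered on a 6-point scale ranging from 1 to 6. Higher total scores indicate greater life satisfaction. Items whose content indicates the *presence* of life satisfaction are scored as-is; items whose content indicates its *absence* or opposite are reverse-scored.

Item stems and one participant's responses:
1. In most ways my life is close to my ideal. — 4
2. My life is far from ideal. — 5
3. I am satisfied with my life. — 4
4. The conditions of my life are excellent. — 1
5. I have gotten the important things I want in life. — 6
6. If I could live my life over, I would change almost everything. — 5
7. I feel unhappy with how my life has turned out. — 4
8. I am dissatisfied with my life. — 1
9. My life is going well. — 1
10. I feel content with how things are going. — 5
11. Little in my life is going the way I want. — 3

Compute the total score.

Items 2, 6, 7, 8, 11 describe the absence/opposite of life satisfaction → reverse-score.
reverse-coded value = 7 − response.
  item 1: 4
  item 2: 7 − 5 = 2
  item 3: 4
  item 4: 1
  item 5: 6
  item 6: 7 − 5 = 2
  item 7: 7 − 4 = 3
  item 8: 7 − 1 = 6
  item 9: 1
  item 10: 5
  item 11: 7 − 3 = 4
Total = 4 + 2 + 4 + 1 + 6 + 2 + 3 + 6 + 1 + 5 + 4 = 38

38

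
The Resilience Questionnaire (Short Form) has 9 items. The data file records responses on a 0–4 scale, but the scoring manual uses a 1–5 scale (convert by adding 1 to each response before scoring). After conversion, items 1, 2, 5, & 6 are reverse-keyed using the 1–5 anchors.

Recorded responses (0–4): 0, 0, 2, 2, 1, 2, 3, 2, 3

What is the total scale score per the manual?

34

Convert to 1–5: 1, 1, 3, 3, 2, 3, 4, 3, 4
Reverse-coded (on a 1–5 scale, reversed = 6 − raw):
  item 1: 6 − 1 = 5
  item 2: 6 − 1 = 5
  item 5: 6 − 2 = 4
  item 6: 6 − 3 = 3
Scored: 5, 5, 3, 3, 4, 3, 4, 3, 4
Total = 34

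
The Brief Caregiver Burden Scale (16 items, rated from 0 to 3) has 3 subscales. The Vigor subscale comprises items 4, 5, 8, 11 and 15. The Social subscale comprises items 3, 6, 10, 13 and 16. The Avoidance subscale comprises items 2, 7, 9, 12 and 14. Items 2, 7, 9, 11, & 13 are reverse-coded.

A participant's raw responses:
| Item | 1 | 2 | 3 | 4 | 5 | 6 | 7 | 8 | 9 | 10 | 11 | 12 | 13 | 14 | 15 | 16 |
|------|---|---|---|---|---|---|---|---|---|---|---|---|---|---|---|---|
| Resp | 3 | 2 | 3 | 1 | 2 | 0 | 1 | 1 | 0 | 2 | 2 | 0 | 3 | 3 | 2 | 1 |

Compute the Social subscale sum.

Social items: 3, 6, 10, 13, 16.
Of these, item 13 is reverse-coded; on a 0–3 scale, reversed = 3 − raw.
  item 3: 3
  item 6: 0
  item 10: 2
  item 13: 3 − 3 = 0
  item 16: 1
Sum = 3 + 0 + 2 + 0 + 1 = 6

6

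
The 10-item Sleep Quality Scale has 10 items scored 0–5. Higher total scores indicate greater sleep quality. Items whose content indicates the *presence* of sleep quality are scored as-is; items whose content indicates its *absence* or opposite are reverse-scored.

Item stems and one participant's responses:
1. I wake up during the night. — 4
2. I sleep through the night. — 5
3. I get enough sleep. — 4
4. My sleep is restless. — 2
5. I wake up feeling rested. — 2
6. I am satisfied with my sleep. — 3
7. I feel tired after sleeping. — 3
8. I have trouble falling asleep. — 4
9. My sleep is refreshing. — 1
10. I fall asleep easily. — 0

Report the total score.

Items 1, 4, 7, 8 describe the absence/opposite of sleep quality → reverse-score.
on a 0–5 scale, reversed = 5 − raw.
  item 1: 5 − 4 = 1
  item 2: 5
  item 3: 4
  item 4: 5 − 2 = 3
  item 5: 2
  item 6: 3
  item 7: 5 − 3 = 2
  item 8: 5 − 4 = 1
  item 9: 1
  item 10: 0
Total = 1 + 5 + 4 + 3 + 2 + 3 + 2 + 1 + 1 + 0 = 22

22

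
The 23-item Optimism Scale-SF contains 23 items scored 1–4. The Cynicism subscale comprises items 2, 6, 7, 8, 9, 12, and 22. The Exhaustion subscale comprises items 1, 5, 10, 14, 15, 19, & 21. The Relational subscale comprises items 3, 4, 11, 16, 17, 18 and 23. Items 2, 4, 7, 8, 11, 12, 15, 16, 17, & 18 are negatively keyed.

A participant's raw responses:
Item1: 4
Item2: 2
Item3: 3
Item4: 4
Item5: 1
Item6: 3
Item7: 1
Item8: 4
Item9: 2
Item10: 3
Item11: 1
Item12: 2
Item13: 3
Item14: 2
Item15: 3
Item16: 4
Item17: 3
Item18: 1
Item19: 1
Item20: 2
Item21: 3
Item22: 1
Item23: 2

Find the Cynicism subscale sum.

Cynicism items: 2, 6, 7, 8, 9, 12, 22.
Of these, items 2, 7, 8, and 12 are negatively keyed; on a 1–4 scale, reversed = 5 − raw.
  item 2: 5 − 2 = 3
  item 6: 3
  item 7: 5 − 1 = 4
  item 8: 5 − 4 = 1
  item 9: 2
  item 12: 5 − 2 = 3
  item 22: 1
Sum = 3 + 3 + 4 + 1 + 2 + 3 + 1 = 17

17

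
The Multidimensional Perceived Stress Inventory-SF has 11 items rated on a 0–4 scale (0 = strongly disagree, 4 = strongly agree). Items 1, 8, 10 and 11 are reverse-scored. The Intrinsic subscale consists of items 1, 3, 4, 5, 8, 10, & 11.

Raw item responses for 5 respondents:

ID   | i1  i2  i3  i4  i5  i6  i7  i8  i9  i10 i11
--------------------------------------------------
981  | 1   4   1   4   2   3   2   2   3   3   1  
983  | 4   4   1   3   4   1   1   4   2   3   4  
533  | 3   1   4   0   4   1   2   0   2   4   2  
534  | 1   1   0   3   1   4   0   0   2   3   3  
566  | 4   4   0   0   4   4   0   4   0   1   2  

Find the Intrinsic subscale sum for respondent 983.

9

Respondent 983 raw: 4, 4, 1, 3, 4, 1, 1, 4, 2, 3, 4.
Intrinsic items: 1, 3, 4, 5, 8, 10, 11.
Reverse-coded (reversed = (0+4) − raw = 4 − raw):
  item 1: 4 − 4 = 0
  item 3: 1
  item 4: 3
  item 5: 4
  item 8: 4 − 4 = 0
  item 10: 4 − 3 = 1
  item 11: 4 − 4 = 0
Sum = 0 + 1 + 3 + 4 + 0 + 1 + 0 = 9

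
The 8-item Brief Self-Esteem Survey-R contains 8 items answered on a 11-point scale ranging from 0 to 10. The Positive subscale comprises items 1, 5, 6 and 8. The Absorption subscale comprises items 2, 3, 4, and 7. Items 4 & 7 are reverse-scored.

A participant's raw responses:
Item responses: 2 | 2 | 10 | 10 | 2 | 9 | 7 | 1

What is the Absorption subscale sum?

15

Absorption items: 2, 3, 4, 7.
Of these, items 4 & 7 are reverse-scored; reverse-coded value = 10 − response.
  item 2: 2
  item 3: 10
  item 4: 10 − 10 = 0
  item 7: 10 − 7 = 3
Sum = 2 + 10 + 0 + 3 = 15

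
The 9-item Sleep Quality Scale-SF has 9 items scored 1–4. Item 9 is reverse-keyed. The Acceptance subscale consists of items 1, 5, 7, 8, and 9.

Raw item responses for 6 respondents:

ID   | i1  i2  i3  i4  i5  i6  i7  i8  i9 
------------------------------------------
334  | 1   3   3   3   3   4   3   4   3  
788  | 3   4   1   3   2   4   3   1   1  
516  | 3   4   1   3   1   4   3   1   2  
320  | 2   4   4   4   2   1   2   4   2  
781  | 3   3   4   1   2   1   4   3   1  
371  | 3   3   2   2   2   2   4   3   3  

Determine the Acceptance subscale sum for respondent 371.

Respondent 371 raw: 3, 3, 2, 2, 2, 2, 4, 3, 3.
Acceptance items: 1, 5, 7, 8, 9.
Reverse-coded (reverse-coded value = 5 − response):
  item 1: 3
  item 5: 2
  item 7: 4
  item 8: 3
  item 9: 5 − 3 = 2
Sum = 3 + 2 + 4 + 3 + 2 = 14

14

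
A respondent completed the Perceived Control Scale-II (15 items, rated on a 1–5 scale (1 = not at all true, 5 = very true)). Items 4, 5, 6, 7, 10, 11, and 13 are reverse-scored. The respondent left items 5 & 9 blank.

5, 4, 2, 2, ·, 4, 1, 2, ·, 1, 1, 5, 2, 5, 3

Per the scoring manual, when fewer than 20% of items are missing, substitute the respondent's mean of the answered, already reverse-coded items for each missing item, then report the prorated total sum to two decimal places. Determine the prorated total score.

Reverse-coded (reverse-coded value = 6 − response):
  item 4: 6 − 2 = 4
  item 6: 6 − 4 = 2
  item 7: 6 − 1 = 5
  item 10: 6 − 1 = 5
  item 11: 6 − 1 = 5
  item 13: 6 − 2 = 4
Completed scored items (13 of 15): 5, 4, 2, 4, 2, 5, 2, 5, 5, 5, 4, 5, 3; sum = 51.
Person mean = 51 / 13 ≈ 3.9231
Prorated total = (51 / 13) × 15 = 58.85 (to 2 dp)

58.85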